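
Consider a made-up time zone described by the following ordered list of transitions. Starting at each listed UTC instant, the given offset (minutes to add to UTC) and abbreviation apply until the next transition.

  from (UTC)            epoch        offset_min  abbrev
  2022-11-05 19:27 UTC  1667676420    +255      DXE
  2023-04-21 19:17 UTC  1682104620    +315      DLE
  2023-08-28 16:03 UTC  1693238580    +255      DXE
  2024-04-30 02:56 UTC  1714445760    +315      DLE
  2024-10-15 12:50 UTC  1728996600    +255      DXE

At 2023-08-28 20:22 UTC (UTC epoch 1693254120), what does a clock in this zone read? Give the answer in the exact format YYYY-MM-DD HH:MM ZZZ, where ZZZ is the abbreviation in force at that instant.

2023-08-29 00:37 DXE

Query: 2023-08-28 20:22 UTC
Rule 3/5 (DXE, +04:15): 2023-08-28 16:03 UTC ≤ query < 2024-04-30 02:56 UTC
20·60 + 22 + 255 = 1477 min
1477 = 1·1440 + 37; 37 = 0·60 + 37 → 00:37, 2023-08-28 + 1 day = 2023-08-29
→ 2023-08-29 00:37 DXE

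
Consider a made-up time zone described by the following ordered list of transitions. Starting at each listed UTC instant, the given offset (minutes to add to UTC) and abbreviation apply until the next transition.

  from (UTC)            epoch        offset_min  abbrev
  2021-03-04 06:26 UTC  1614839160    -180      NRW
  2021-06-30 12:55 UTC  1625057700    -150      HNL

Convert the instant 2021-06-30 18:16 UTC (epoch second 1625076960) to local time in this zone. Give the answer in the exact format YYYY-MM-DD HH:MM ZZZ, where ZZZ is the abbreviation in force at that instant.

Query: 2021-06-30 18:16 UTC
Rule 2/2 (HNL, -02:30): 2021-06-30 12:55 UTC ≤ query < +∞
18·60 + 16 - 150 = 946 min
946 = 0·1440 + 946; 946 = 15·60 + 46 → 15:46, same day
→ 2021-06-30 15:46 HNL

2021-06-30 15:46 HNL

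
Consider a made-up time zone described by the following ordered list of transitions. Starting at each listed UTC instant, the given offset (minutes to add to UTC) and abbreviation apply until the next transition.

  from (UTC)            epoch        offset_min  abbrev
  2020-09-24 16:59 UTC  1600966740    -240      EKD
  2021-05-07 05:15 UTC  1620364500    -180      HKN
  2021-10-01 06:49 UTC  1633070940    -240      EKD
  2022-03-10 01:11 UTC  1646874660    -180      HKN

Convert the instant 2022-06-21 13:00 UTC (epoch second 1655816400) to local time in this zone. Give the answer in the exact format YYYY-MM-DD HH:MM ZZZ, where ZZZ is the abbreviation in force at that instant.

Query: 2022-06-21 13:00 UTC
Rule 4/4 (HKN, -03:00): 2022-03-10 01:11 UTC ≤ query < +∞
13·60 + 0 - 180 = 600 min
600 = 0·1440 + 600; 600 = 10·60 + 0 → 10:00, same day
→ 2022-06-21 10:00 HKN

2022-06-21 10:00 HKN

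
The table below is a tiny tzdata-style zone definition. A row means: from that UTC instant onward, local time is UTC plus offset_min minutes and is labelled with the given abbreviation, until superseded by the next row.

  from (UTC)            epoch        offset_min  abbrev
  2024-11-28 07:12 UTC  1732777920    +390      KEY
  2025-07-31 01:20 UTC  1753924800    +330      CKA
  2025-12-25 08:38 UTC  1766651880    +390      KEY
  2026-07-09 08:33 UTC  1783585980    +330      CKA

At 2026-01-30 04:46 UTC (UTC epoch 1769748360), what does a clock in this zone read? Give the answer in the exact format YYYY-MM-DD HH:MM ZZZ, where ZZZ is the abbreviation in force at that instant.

2026-01-30 11:16 KEY

Query: 2026-01-30 04:46 UTC
Rule 3/4 (KEY, +06:30): 2025-12-25 08:38 UTC ≤ query < 2026-07-09 08:33 UTC
4·60 + 46 + 390 = 676 min
676 = 0·1440 + 676; 676 = 11·60 + 16 → 11:16, same day
→ 2026-01-30 11:16 KEY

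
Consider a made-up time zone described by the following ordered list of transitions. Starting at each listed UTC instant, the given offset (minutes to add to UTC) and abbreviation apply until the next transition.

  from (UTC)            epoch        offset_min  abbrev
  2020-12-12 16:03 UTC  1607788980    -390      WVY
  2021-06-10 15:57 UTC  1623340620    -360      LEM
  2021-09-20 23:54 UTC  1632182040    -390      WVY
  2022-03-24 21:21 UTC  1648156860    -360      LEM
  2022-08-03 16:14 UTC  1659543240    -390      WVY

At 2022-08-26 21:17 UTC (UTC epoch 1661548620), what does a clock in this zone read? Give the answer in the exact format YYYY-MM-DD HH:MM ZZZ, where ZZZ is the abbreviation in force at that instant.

2022-08-26 14:47 WVY

Query: 2022-08-26 21:17 UTC
Rule 5/5 (WVY, -06:30): 2022-08-03 16:14 UTC ≤ query < +∞
21·60 + 17 - 390 = 887 min
887 = 0·1440 + 887; 887 = 14·60 + 47 → 14:47, same day
→ 2022-08-26 14:47 WVY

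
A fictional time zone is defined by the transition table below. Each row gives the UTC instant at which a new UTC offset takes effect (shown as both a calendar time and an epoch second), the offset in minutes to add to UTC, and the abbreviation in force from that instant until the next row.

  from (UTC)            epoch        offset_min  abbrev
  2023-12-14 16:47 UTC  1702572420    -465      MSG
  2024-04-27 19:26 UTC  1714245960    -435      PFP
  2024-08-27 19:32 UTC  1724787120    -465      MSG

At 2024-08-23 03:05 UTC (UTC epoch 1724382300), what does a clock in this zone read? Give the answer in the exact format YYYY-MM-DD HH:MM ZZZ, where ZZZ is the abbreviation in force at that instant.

Query: 2024-08-23 03:05 UTC
Rule 2/3 (PFP, -07:15): 2024-04-27 19:26 UTC ≤ query < 2024-08-27 19:32 UTC
3·60 + 5 - 435 = -250 min
-250 = -1·1440 + 1190; 1190 = 19·60 + 50 → 19:50, 2024-08-23 - 1 day = 2024-08-22
→ 2024-08-22 19:50 PFP

2024-08-22 19:50 PFP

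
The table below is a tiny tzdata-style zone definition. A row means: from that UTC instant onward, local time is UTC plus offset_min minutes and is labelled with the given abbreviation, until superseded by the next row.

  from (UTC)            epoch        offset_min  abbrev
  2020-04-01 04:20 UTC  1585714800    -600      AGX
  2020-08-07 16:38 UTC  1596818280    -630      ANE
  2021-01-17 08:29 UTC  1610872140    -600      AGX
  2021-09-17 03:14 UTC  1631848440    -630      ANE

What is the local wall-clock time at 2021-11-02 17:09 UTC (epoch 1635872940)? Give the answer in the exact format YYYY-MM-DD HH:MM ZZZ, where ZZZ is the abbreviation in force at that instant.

2021-11-02 06:39 ANE

Query: 2021-11-02 17:09 UTC
Rule 4/4 (ANE, -10:30): 2021-09-17 03:14 UTC ≤ query < +∞
17·60 + 9 - 630 = 399 min
399 = 0·1440 + 399; 399 = 6·60 + 39 → 06:39, same day
→ 2021-11-02 06:39 ANE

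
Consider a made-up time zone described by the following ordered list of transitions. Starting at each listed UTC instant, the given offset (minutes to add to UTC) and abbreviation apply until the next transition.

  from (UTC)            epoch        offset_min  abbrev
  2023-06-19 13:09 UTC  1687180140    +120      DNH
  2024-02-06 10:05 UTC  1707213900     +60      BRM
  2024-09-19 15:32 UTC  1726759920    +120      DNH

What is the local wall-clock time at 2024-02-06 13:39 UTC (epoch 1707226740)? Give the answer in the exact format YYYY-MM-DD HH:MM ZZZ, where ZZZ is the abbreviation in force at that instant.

Query: 2024-02-06 13:39 UTC
Rule 2/3 (BRM, +01:00): 2024-02-06 10:05 UTC ≤ query < 2024-09-19 15:32 UTC
13·60 + 39 + 60 = 879 min
879 = 0·1440 + 879; 879 = 14·60 + 39 → 14:39, same day
→ 2024-02-06 14:39 BRM

2024-02-06 14:39 BRM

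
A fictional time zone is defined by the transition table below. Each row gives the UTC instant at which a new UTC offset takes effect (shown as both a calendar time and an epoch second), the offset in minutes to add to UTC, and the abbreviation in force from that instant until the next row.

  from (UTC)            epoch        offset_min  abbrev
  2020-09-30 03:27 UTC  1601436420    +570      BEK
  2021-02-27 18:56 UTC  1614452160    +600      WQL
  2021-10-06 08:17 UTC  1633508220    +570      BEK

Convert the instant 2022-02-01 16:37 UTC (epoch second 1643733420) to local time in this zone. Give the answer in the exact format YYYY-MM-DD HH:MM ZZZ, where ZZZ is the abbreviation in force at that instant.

Query: 2022-02-01 16:37 UTC
Rule 3/3 (BEK, +09:30): 2021-10-06 08:17 UTC ≤ query < +∞
16·60 + 37 + 570 = 1567 min
1567 = 1·1440 + 127; 127 = 2·60 + 7 → 02:07, 2022-02-01 + 1 day = 2022-02-02
→ 2022-02-02 02:07 BEK

2022-02-02 02:07 BEK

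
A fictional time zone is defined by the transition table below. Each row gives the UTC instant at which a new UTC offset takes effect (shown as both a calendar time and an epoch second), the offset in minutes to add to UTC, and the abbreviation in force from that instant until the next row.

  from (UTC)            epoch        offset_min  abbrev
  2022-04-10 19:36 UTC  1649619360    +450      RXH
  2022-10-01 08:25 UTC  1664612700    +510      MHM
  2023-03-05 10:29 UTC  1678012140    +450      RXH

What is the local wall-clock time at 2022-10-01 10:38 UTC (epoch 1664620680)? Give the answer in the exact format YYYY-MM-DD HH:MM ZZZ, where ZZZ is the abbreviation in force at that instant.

Query: 2022-10-01 10:38 UTC
Rule 2/3 (MHM, +08:30): 2022-10-01 08:25 UTC ≤ query < 2023-03-05 10:29 UTC
10·60 + 38 + 510 = 1148 min
1148 = 0·1440 + 1148; 1148 = 19·60 + 8 → 19:08, same day
→ 2022-10-01 19:08 MHM

2022-10-01 19:08 MHM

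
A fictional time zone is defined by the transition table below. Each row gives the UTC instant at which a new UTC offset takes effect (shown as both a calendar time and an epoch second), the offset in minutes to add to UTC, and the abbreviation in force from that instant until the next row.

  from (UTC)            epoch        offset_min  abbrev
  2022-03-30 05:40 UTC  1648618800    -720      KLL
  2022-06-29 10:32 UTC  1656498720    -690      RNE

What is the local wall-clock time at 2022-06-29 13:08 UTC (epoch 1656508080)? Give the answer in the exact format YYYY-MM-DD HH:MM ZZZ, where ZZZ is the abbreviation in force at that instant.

Query: 2022-06-29 13:08 UTC
Rule 2/2 (RNE, -11:30): 2022-06-29 10:32 UTC ≤ query < +∞
13·60 + 8 - 690 = 98 min
98 = 0·1440 + 98; 98 = 1·60 + 38 → 01:38, same day
→ 2022-06-29 01:38 RNE

2022-06-29 01:38 RNE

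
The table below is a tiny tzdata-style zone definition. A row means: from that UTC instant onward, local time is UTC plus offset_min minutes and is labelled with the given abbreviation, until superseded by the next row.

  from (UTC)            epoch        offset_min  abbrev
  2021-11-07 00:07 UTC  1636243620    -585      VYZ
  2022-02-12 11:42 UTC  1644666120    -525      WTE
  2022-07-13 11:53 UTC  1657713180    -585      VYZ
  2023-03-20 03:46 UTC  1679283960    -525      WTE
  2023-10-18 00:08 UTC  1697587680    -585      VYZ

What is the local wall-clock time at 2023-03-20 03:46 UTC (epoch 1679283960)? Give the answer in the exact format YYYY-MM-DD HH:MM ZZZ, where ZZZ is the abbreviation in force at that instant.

Query: 2023-03-20 03:46 UTC
Rule 4/5 (WTE, -08:45): 2023-03-20 03:46 UTC ≤ query < 2023-10-18 00:08 UTC
3·60 + 46 - 525 = -299 min
-299 = -1·1440 + 1141; 1141 = 19·60 + 1 → 19:01, 2023-03-20 - 1 day = 2023-03-19
→ 2023-03-19 19:01 WTE

2023-03-19 19:01 WTE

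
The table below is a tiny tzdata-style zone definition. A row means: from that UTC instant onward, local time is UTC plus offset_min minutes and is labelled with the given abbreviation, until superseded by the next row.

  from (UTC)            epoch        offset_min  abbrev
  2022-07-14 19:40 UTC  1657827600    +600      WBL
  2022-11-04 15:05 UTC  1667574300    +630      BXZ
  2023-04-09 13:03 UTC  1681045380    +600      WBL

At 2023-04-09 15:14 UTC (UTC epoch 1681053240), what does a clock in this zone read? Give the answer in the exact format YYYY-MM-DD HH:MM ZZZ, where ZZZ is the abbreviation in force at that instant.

Query: 2023-04-09 15:14 UTC
Rule 3/3 (WBL, +10:00): 2023-04-09 13:03 UTC ≤ query < +∞
15·60 + 14 + 600 = 1514 min
1514 = 1·1440 + 74; 74 = 1·60 + 14 → 01:14, 2023-04-09 + 1 day = 2023-04-10
→ 2023-04-10 01:14 WBL

2023-04-10 01:14 WBL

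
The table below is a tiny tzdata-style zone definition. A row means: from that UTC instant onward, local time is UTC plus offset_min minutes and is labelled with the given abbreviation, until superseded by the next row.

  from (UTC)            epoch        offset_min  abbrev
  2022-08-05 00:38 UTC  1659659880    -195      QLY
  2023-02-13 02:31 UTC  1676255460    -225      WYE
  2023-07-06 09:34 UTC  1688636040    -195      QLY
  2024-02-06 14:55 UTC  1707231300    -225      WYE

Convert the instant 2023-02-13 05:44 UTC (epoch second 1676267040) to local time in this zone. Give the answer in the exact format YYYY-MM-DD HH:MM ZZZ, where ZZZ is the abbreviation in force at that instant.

Query: 2023-02-13 05:44 UTC
Rule 2/4 (WYE, -03:45): 2023-02-13 02:31 UTC ≤ query < 2023-07-06 09:34 UTC
5·60 + 44 - 225 = 119 min
119 = 0·1440 + 119; 119 = 1·60 + 59 → 01:59, same day
→ 2023-02-13 01:59 WYE

2023-02-13 01:59 WYE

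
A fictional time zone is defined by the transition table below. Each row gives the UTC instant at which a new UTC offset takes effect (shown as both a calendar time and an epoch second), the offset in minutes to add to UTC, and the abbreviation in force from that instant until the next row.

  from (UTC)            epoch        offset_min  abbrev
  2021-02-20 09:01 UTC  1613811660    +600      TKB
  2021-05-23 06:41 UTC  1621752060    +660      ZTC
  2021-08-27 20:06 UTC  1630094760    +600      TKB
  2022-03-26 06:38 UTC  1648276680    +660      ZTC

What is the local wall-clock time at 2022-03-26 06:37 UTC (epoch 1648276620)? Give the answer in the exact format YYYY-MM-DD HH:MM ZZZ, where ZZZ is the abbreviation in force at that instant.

Query: 2022-03-26 06:37 UTC
Rule 3/4 (TKB, +10:00): 2021-08-27 20:06 UTC ≤ query < 2022-03-26 06:38 UTC
6·60 + 37 + 600 = 997 min
997 = 0·1440 + 997; 997 = 16·60 + 37 → 16:37, same day
→ 2022-03-26 16:37 TKB

2022-03-26 16:37 TKB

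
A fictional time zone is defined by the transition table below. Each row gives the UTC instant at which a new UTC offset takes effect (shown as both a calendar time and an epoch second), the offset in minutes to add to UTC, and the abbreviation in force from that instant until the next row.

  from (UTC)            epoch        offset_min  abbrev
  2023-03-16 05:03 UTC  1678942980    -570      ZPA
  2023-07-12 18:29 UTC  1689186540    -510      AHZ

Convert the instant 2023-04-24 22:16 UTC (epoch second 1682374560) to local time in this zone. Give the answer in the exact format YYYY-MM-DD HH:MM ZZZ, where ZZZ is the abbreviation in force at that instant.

Query: 2023-04-24 22:16 UTC
Rule 1/2 (ZPA, -09:30): 2023-03-16 05:03 UTC ≤ query < 2023-07-12 18:29 UTC
22·60 + 16 - 570 = 766 min
766 = 0·1440 + 766; 766 = 12·60 + 46 → 12:46, same day
→ 2023-04-24 12:46 ZPA

2023-04-24 12:46 ZPA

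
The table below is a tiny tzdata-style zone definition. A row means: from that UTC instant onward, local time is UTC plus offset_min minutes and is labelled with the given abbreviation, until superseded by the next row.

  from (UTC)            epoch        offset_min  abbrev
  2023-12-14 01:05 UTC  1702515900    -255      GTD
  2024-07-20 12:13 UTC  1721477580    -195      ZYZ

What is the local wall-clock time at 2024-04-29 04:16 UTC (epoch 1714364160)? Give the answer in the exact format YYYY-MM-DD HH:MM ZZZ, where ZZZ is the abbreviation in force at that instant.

Query: 2024-04-29 04:16 UTC
Rule 1/2 (GTD, -04:15): 2023-12-14 01:05 UTC ≤ query < 2024-07-20 12:13 UTC
4·60 + 16 - 255 = 1 min
1 = 0·1440 + 1; 1 = 0·60 + 1 → 00:01, same day
→ 2024-04-29 00:01 GTD

2024-04-29 00:01 GTD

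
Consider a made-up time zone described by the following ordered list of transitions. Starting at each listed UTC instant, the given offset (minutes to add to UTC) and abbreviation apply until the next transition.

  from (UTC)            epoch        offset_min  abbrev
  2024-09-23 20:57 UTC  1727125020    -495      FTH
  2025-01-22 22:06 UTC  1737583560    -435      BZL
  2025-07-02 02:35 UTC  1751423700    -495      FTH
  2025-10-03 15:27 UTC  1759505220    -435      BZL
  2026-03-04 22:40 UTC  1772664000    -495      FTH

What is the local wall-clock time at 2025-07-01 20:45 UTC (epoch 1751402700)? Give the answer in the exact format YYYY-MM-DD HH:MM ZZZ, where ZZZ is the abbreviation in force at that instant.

2025-07-01 13:30 BZL

Query: 2025-07-01 20:45 UTC
Rule 2/5 (BZL, -07:15): 2025-01-22 22:06 UTC ≤ query < 2025-07-02 02:35 UTC
20·60 + 45 - 435 = 810 min
810 = 0·1440 + 810; 810 = 13·60 + 30 → 13:30, same day
→ 2025-07-01 13:30 BZL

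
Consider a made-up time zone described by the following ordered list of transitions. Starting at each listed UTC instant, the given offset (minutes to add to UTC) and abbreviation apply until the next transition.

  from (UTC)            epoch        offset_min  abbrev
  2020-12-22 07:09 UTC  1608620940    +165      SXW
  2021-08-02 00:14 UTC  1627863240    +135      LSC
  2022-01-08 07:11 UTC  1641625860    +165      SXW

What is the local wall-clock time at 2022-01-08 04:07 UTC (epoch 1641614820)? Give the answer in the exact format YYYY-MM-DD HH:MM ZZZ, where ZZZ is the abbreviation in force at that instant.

Query: 2022-01-08 04:07 UTC
Rule 2/3 (LSC, +02:15): 2021-08-02 00:14 UTC ≤ query < 2022-01-08 07:11 UTC
4·60 + 7 + 135 = 382 min
382 = 0·1440 + 382; 382 = 6·60 + 22 → 06:22, same day
→ 2022-01-08 06:22 LSC

2022-01-08 06:22 LSC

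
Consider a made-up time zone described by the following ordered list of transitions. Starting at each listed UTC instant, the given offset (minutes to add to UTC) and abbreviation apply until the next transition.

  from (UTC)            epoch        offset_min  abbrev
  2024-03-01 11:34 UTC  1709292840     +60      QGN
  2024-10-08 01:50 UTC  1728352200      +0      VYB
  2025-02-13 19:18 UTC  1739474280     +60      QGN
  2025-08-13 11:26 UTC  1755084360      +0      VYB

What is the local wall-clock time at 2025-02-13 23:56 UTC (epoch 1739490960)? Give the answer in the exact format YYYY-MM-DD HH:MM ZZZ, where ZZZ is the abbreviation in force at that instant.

Query: 2025-02-13 23:56 UTC
Rule 3/4 (QGN, +01:00): 2025-02-13 19:18 UTC ≤ query < 2025-08-13 11:26 UTC
23·60 + 56 + 60 = 1496 min
1496 = 1·1440 + 56; 56 = 0·60 + 56 → 00:56, 2025-02-13 + 1 day = 2025-02-14
→ 2025-02-14 00:56 QGN

2025-02-14 00:56 QGN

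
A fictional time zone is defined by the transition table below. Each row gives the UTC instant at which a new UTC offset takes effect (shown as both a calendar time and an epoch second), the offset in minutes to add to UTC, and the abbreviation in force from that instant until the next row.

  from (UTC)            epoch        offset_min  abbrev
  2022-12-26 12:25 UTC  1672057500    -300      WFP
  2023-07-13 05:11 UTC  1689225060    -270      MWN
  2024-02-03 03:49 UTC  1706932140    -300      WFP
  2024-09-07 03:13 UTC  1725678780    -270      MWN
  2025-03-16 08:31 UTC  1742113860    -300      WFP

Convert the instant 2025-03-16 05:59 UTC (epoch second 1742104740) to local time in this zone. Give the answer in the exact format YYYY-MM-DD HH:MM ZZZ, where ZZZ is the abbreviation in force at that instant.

Query: 2025-03-16 05:59 UTC
Rule 4/5 (MWN, -04:30): 2024-09-07 03:13 UTC ≤ query < 2025-03-16 08:31 UTC
5·60 + 59 - 270 = 89 min
89 = 0·1440 + 89; 89 = 1·60 + 29 → 01:29, same day
→ 2025-03-16 01:29 MWN

2025-03-16 01:29 MWN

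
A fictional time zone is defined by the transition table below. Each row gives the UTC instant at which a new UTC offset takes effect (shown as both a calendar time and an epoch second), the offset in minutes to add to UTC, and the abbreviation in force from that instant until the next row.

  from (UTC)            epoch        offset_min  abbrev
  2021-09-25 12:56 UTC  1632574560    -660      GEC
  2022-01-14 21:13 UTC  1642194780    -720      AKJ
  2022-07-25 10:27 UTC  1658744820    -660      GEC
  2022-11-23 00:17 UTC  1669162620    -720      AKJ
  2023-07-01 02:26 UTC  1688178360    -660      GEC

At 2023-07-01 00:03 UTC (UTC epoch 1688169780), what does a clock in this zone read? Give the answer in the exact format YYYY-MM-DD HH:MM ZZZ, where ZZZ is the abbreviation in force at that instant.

Query: 2023-07-01 00:03 UTC
Rule 4/5 (AKJ, -12:00): 2022-11-23 00:17 UTC ≤ query < 2023-07-01 02:26 UTC
0·60 + 3 - 720 = -717 min
-717 = -1·1440 + 723; 723 = 12·60 + 3 → 12:03, 2023-07-01 - 1 day = 2023-06-30
→ 2023-06-30 12:03 AKJ

2023-06-30 12:03 AKJ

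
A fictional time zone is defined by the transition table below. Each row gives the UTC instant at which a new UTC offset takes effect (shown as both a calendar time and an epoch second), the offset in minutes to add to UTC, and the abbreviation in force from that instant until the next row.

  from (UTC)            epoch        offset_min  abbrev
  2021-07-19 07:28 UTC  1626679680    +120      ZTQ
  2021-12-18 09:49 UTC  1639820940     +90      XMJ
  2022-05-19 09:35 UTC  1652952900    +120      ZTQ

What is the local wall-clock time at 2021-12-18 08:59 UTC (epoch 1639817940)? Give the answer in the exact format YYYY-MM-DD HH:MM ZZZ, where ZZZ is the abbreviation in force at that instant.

2021-12-18 10:59 ZTQ

Query: 2021-12-18 08:59 UTC
Rule 1/3 (ZTQ, +02:00): 2021-07-19 07:28 UTC ≤ query < 2021-12-18 09:49 UTC
8·60 + 59 + 120 = 659 min
659 = 0·1440 + 659; 659 = 10·60 + 59 → 10:59, same day
→ 2021-12-18 10:59 ZTQ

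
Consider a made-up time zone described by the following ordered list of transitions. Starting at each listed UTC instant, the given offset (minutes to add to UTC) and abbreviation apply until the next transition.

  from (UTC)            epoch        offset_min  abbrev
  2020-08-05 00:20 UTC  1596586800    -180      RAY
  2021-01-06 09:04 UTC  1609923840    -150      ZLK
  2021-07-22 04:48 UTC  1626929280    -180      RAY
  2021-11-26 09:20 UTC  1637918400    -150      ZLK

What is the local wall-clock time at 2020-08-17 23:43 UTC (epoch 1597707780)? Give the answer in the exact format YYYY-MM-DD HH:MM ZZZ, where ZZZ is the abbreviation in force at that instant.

2020-08-17 20:43 RAY

Query: 2020-08-17 23:43 UTC
Rule 1/4 (RAY, -03:00): 2020-08-05 00:20 UTC ≤ query < 2021-01-06 09:04 UTC
23·60 + 43 - 180 = 1243 min
1243 = 0·1440 + 1243; 1243 = 20·60 + 43 → 20:43, same day
→ 2020-08-17 20:43 RAY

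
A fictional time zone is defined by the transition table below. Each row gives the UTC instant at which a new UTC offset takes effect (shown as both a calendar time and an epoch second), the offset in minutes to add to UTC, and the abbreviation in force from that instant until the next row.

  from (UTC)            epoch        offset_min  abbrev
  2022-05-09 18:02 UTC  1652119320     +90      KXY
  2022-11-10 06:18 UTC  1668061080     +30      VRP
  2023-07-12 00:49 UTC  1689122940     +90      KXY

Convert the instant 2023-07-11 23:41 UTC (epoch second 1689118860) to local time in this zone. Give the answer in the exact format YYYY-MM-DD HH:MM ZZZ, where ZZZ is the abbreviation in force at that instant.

2023-07-12 00:11 VRP

Query: 2023-07-11 23:41 UTC
Rule 2/3 (VRP, +00:30): 2022-11-10 06:18 UTC ≤ query < 2023-07-12 00:49 UTC
23·60 + 41 + 30 = 1451 min
1451 = 1·1440 + 11; 11 = 0·60 + 11 → 00:11, 2023-07-11 + 1 day = 2023-07-12
→ 2023-07-12 00:11 VRP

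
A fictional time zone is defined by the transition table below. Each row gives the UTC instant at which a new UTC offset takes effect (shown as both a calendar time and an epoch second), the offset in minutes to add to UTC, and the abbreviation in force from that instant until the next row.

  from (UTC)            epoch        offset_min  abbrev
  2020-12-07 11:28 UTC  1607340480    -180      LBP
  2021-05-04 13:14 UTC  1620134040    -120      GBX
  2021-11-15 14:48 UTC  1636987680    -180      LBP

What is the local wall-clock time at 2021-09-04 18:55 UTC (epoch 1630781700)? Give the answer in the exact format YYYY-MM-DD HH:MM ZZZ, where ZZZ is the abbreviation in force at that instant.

Query: 2021-09-04 18:55 UTC
Rule 2/3 (GBX, -02:00): 2021-05-04 13:14 UTC ≤ query < 2021-11-15 14:48 UTC
18·60 + 55 - 120 = 1015 min
1015 = 0·1440 + 1015; 1015 = 16·60 + 55 → 16:55, same day
→ 2021-09-04 16:55 GBX

2021-09-04 16:55 GBX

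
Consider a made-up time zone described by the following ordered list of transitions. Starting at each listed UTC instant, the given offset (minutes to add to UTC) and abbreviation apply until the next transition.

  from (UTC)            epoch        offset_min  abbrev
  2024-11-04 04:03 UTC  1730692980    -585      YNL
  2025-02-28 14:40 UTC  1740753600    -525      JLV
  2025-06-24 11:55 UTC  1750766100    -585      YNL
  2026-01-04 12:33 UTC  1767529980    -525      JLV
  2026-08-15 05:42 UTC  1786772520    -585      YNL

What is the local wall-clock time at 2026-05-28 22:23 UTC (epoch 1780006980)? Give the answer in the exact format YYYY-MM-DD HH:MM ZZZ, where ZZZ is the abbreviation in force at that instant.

2026-05-28 13:38 JLV

Query: 2026-05-28 22:23 UTC
Rule 4/5 (JLV, -08:45): 2026-01-04 12:33 UTC ≤ query < 2026-08-15 05:42 UTC
22·60 + 23 - 525 = 818 min
818 = 0·1440 + 818; 818 = 13·60 + 38 → 13:38, same day
→ 2026-05-28 13:38 JLV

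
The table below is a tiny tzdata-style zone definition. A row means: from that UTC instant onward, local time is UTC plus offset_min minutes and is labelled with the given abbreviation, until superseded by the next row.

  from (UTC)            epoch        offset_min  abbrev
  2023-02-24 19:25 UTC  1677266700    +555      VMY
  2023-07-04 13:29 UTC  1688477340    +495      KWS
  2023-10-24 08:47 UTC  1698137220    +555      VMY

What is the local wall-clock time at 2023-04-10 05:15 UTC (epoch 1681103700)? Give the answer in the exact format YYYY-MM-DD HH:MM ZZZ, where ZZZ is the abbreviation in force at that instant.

Query: 2023-04-10 05:15 UTC
Rule 1/3 (VMY, +09:15): 2023-02-24 19:25 UTC ≤ query < 2023-07-04 13:29 UTC
5·60 + 15 + 555 = 870 min
870 = 0·1440 + 870; 870 = 14·60 + 30 → 14:30, same day
→ 2023-04-10 14:30 VMY

2023-04-10 14:30 VMY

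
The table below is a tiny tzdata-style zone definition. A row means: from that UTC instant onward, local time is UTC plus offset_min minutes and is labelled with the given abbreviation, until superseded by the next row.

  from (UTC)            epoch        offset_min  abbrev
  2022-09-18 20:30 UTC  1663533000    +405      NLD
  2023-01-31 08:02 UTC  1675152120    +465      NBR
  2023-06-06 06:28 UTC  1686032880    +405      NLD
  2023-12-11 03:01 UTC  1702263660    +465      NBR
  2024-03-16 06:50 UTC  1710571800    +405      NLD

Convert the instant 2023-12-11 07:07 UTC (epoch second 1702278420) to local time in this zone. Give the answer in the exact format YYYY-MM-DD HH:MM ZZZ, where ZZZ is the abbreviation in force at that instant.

Query: 2023-12-11 07:07 UTC
Rule 4/5 (NBR, +07:45): 2023-12-11 03:01 UTC ≤ query < 2024-03-16 06:50 UTC
7·60 + 7 + 465 = 892 min
892 = 0·1440 + 892; 892 = 14·60 + 52 → 14:52, same day
→ 2023-12-11 14:52 NBR

2023-12-11 14:52 NBR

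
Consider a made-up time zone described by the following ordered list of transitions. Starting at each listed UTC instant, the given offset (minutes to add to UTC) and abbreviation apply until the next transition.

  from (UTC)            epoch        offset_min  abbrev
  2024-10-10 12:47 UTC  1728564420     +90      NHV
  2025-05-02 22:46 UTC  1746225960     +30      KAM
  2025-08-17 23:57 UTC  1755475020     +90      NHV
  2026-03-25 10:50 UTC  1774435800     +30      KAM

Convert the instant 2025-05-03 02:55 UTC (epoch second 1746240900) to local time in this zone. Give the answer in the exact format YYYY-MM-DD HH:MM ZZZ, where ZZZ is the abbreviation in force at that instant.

2025-05-03 03:25 KAM

Query: 2025-05-03 02:55 UTC
Rule 2/4 (KAM, +00:30): 2025-05-02 22:46 UTC ≤ query < 2025-08-17 23:57 UTC
2·60 + 55 + 30 = 205 min
205 = 0·1440 + 205; 205 = 3·60 + 25 → 03:25, same day
→ 2025-05-03 03:25 KAM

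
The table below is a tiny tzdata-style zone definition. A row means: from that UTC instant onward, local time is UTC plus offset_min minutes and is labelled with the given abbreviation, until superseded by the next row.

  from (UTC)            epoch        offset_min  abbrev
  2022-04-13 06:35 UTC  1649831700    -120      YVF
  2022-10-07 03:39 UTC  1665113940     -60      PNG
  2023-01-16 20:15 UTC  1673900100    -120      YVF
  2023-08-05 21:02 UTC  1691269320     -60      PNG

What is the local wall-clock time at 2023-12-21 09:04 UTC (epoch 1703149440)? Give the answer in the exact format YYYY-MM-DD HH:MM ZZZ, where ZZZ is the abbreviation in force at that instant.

Query: 2023-12-21 09:04 UTC
Rule 4/4 (PNG, -01:00): 2023-08-05 21:02 UTC ≤ query < +∞
9·60 + 4 - 60 = 484 min
484 = 0·1440 + 484; 484 = 8·60 + 4 → 08:04, same day
→ 2023-12-21 08:04 PNG

2023-12-21 08:04 PNG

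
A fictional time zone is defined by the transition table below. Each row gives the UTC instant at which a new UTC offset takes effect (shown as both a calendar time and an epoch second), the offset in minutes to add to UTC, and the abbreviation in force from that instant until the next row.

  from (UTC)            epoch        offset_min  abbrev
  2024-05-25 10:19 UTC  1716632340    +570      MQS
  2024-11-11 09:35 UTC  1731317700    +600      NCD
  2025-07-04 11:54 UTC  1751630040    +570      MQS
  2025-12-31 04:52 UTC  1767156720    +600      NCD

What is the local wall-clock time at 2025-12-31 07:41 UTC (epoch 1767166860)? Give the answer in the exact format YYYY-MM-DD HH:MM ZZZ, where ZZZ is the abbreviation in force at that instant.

Query: 2025-12-31 07:41 UTC
Rule 4/4 (NCD, +10:00): 2025-12-31 04:52 UTC ≤ query < +∞
7·60 + 41 + 600 = 1061 min
1061 = 0·1440 + 1061; 1061 = 17·60 + 41 → 17:41, same day
→ 2025-12-31 17:41 NCD

2025-12-31 17:41 NCD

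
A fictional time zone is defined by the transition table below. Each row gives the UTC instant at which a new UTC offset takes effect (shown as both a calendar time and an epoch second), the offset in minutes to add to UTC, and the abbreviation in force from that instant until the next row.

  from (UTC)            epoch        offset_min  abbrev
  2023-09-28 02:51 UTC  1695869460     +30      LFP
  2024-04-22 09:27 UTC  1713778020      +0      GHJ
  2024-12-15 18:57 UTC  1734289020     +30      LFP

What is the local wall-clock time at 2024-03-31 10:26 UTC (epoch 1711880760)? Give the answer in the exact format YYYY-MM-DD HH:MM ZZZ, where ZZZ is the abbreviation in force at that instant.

Query: 2024-03-31 10:26 UTC
Rule 1/3 (LFP, +00:30): 2023-09-28 02:51 UTC ≤ query < 2024-04-22 09:27 UTC
10·60 + 26 + 30 = 656 min
656 = 0·1440 + 656; 656 = 10·60 + 56 → 10:56, same day
→ 2024-03-31 10:56 LFP

2024-03-31 10:56 LFP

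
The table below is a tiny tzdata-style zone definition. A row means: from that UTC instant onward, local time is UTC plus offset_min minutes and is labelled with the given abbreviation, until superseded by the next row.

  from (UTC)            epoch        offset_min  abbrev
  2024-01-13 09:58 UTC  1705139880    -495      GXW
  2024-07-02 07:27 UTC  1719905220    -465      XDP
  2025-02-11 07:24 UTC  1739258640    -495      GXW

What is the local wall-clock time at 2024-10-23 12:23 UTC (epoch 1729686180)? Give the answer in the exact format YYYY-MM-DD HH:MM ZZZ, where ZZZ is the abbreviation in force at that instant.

Query: 2024-10-23 12:23 UTC
Rule 2/3 (XDP, -07:45): 2024-07-02 07:27 UTC ≤ query < 2025-02-11 07:24 UTC
12·60 + 23 - 465 = 278 min
278 = 0·1440 + 278; 278 = 4·60 + 38 → 04:38, same day
→ 2024-10-23 04:38 XDP

2024-10-23 04:38 XDP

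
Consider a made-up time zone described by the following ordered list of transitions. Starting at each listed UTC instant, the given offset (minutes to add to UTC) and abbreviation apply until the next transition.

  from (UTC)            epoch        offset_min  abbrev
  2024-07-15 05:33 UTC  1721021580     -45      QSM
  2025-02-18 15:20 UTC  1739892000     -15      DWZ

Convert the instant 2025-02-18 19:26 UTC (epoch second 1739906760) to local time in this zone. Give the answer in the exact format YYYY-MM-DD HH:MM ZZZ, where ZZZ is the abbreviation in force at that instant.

2025-02-18 19:11 DWZ

Query: 2025-02-18 19:26 UTC
Rule 2/2 (DWZ, -00:15): 2025-02-18 15:20 UTC ≤ query < +∞
19·60 + 26 - 15 = 1151 min
1151 = 0·1440 + 1151; 1151 = 19·60 + 11 → 19:11, same day
→ 2025-02-18 19:11 DWZ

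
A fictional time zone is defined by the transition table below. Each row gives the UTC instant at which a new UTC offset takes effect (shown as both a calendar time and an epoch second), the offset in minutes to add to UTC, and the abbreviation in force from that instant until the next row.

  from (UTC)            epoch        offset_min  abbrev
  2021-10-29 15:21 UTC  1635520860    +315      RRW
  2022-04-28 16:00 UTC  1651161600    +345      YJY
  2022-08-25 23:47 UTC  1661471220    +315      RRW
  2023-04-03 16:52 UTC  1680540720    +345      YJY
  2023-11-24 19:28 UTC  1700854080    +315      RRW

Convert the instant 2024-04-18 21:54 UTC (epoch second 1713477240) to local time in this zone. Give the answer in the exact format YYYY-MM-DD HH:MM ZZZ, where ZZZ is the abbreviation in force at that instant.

Query: 2024-04-18 21:54 UTC
Rule 5/5 (RRW, +05:15): 2023-11-24 19:28 UTC ≤ query < +∞
21·60 + 54 + 315 = 1629 min
1629 = 1·1440 + 189; 189 = 3·60 + 9 → 03:09, 2024-04-18 + 1 day = 2024-04-19
→ 2024-04-19 03:09 RRW

2024-04-19 03:09 RRW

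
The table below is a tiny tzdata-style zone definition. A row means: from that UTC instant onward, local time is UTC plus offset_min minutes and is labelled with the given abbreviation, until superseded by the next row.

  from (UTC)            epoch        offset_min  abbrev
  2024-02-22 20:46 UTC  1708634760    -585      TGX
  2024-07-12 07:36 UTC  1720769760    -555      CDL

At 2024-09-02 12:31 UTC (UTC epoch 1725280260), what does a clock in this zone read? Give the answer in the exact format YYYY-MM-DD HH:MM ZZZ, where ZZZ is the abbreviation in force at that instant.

2024-09-02 03:16 CDL

Query: 2024-09-02 12:31 UTC
Rule 2/2 (CDL, -09:15): 2024-07-12 07:36 UTC ≤ query < +∞
12·60 + 31 - 555 = 196 min
196 = 0·1440 + 196; 196 = 3·60 + 16 → 03:16, same day
→ 2024-09-02 03:16 CDL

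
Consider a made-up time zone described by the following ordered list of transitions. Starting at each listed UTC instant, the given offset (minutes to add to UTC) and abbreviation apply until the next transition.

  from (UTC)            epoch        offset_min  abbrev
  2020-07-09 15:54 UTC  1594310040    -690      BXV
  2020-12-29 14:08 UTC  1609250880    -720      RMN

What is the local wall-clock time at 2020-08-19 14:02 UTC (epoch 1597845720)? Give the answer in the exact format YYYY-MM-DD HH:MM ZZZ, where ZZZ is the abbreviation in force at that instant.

2020-08-19 02:32 BXV

Query: 2020-08-19 14:02 UTC
Rule 1/2 (BXV, -11:30): 2020-07-09 15:54 UTC ≤ query < 2020-12-29 14:08 UTC
14·60 + 2 - 690 = 152 min
152 = 0·1440 + 152; 152 = 2·60 + 32 → 02:32, same day
→ 2020-08-19 02:32 BXV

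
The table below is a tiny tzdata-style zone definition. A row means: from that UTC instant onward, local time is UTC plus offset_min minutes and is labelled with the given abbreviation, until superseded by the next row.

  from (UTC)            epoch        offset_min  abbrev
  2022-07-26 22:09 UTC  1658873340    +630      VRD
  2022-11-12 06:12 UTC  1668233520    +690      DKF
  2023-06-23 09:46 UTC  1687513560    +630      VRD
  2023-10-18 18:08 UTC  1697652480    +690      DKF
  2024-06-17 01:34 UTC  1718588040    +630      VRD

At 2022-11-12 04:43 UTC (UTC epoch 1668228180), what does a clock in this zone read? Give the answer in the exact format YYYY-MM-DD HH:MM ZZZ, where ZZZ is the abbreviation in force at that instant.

2022-11-12 15:13 VRD

Query: 2022-11-12 04:43 UTC
Rule 1/5 (VRD, +10:30): 2022-07-26 22:09 UTC ≤ query < 2022-11-12 06:12 UTC
4·60 + 43 + 630 = 913 min
913 = 0·1440 + 913; 913 = 15·60 + 13 → 15:13, same day
→ 2022-11-12 15:13 VRD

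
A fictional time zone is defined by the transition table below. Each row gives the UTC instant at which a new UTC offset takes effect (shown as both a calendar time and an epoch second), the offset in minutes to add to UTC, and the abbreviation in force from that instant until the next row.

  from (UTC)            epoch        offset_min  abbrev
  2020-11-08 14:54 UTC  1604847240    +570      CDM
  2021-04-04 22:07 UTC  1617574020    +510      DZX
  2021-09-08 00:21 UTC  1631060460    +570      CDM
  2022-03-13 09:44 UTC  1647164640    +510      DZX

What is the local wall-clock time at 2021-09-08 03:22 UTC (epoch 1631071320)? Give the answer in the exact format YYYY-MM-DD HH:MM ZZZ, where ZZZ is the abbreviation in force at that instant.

2021-09-08 12:52 CDM

Query: 2021-09-08 03:22 UTC
Rule 3/4 (CDM, +09:30): 2021-09-08 00:21 UTC ≤ query < 2022-03-13 09:44 UTC
3·60 + 22 + 570 = 772 min
772 = 0·1440 + 772; 772 = 12·60 + 52 → 12:52, same day
→ 2021-09-08 12:52 CDM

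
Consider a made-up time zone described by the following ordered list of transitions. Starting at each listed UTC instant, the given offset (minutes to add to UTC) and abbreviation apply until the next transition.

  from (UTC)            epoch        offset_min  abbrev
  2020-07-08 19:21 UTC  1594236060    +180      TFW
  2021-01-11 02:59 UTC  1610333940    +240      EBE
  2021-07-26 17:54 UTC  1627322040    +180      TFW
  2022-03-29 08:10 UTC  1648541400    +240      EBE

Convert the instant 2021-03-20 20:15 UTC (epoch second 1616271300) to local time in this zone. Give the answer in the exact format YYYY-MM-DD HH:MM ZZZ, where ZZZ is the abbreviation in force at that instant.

Query: 2021-03-20 20:15 UTC
Rule 2/4 (EBE, +04:00): 2021-01-11 02:59 UTC ≤ query < 2021-07-26 17:54 UTC
20·60 + 15 + 240 = 1455 min
1455 = 1·1440 + 15; 15 = 0·60 + 15 → 00:15, 2021-03-20 + 1 day = 2021-03-21
→ 2021-03-21 00:15 EBE

2021-03-21 00:15 EBE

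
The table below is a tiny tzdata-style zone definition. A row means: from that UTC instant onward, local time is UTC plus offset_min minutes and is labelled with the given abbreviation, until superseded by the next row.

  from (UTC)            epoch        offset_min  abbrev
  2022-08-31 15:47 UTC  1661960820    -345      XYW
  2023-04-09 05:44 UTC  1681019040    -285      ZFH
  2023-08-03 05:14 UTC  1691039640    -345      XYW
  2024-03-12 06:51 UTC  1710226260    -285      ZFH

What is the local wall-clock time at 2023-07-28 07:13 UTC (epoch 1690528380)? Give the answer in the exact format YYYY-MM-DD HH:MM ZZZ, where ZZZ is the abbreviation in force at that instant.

2023-07-28 02:28 ZFH

Query: 2023-07-28 07:13 UTC
Rule 2/4 (ZFH, -04:45): 2023-04-09 05:44 UTC ≤ query < 2023-08-03 05:14 UTC
7·60 + 13 - 285 = 148 min
148 = 0·1440 + 148; 148 = 2·60 + 28 → 02:28, same day
→ 2023-07-28 02:28 ZFH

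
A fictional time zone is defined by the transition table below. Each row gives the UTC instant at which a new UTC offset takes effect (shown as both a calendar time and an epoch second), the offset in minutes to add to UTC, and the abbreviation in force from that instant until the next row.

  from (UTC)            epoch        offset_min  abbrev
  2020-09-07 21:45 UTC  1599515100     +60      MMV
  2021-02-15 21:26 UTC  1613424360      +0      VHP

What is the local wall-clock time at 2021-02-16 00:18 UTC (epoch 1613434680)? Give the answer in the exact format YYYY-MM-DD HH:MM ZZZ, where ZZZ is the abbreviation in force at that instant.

Query: 2021-02-16 00:18 UTC
Rule 2/2 (VHP, +00:00): 2021-02-15 21:26 UTC ≤ query < +∞
0·60 + 18 + 0 = 18 min
18 = 0·1440 + 18; 18 = 0·60 + 18 → 00:18, same day
→ 2021-02-16 00:18 VHP

2021-02-16 00:18 VHP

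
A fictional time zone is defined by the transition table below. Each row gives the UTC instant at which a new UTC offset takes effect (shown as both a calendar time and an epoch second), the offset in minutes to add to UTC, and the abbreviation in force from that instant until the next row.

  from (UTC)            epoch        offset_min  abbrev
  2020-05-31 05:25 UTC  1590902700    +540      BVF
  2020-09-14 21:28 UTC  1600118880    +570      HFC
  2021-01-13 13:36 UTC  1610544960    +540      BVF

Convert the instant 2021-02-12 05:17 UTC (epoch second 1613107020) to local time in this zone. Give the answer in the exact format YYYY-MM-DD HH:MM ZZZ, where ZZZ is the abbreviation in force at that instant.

Query: 2021-02-12 05:17 UTC
Rule 3/3 (BVF, +09:00): 2021-01-13 13:36 UTC ≤ query < +∞
5·60 + 17 + 540 = 857 min
857 = 0·1440 + 857; 857 = 14·60 + 17 → 14:17, same day
→ 2021-02-12 14:17 BVF

2021-02-12 14:17 BVF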